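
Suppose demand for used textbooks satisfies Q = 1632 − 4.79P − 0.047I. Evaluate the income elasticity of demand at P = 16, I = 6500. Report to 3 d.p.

-0.244

At P = 16, I = 6500: Q = 1249.860.
Holding P constant, ∂Q/∂I = −0.047.
η_I = (∂Q/∂I)·(I/Q) = -0.047 × (6500/1249.860) = -0.244.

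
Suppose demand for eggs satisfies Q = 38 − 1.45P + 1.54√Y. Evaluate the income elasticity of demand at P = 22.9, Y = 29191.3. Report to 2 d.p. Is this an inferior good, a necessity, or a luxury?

0.49 (necessity)

At P = 22.9, Y = 29191.3: Q = 267.911.
Holding P constant, ∂Q/∂Y = 1.54/(2√Y) = 0.00450676.
η_Y = (∂Q/∂Y)·(Y/Q) = 0.00450676 × (29191.3/267.911) = 0.49.
Since 0 < η < 1, this is a necessity.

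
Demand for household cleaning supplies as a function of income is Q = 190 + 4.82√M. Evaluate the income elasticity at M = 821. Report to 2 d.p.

At M = 821: Q = 328.108.
dQ/dM = 4.82/(2√M) = 0.0841096 at this income.
η = (dQ/dM)·(M/Q) = 0.0841096 × (821/328.108) = 0.21.

0.21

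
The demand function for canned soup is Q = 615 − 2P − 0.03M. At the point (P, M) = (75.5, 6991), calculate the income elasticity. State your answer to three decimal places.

-0.825

At P = 75.5, M = 6991: Q = 254.270.
Holding P constant, ∂Q/∂M = −0.03.
η_M = (∂Q/∂M)·(M/Q) = -0.03 × (6991/254.270) = -0.825.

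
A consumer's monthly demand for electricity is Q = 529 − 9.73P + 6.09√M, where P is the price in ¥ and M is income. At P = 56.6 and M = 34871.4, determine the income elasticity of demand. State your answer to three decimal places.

At P = 56.6, M = 34871.4: Q = 1115.522.
Holding P constant, ∂Q/∂M = 6.09/(2√M) = 0.0163062.
η_M = (∂Q/∂M)·(M/Q) = 0.0163062 × (34871.4/1115.522) = 0.510.

0.510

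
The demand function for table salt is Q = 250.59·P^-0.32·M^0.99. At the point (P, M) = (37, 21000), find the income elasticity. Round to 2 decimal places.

0.99

For a multiplicative demand Q = A·P^α·M^β, the income elasticity is β everywhere.
Here β = 0.99, so η = 0.99.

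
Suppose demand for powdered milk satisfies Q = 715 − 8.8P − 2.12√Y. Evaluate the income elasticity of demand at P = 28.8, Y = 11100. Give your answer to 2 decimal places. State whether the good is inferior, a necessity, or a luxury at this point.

-0.47 (inferior good)

At P = 28.8, Y = 11100: Q = 238.204.
Holding P constant, ∂Q/∂Y = -2.12/(2√Y) = -0.0100611.
η_Y = (∂Q/∂Y)·(Y/Q) = -0.0100611 × (11100/238.204) = -0.47.
Since η < 0, this is an inferior good.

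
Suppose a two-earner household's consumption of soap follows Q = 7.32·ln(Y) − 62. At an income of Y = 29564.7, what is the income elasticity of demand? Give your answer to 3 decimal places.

At Y = 29564.7: Q = 13.355.
dQ/dY = 7.32/Y = 0.000247593 at this income.
η = (dQ/dY)·(Y/Q) = 0.000247593 × (29564.7/13.355) = 0.548.

0.548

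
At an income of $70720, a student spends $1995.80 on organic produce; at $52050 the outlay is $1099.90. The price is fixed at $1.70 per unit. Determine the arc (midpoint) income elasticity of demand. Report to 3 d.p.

1.903

With a constant price, Q₁ = 1995.80/1.70 = 1174.000 and Q₂ = 1099.90/1.70 = 647.000 (equivalently, work directly with expenditure since P cancels).
Midpoint %ΔQ = (1099.90 − 1995.80)/1547.85 = -0.57880; midpoint %ΔI = (52050 − 70720)/61385 = -0.30415.
η = -0.57880 / -0.30415 = 1.903.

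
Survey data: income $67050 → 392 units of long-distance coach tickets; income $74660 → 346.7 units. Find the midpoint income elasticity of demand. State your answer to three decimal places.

-1.142

ΔQ = 346.7 − 392 = -45.3; midpoint Q̄ = (392 + 346.7)/2 = 369.35.
ΔI = 74660 − 67050 = 7610; midpoint Ī = (67050 + 74660)/2 = 70855.
η = (ΔQ/Q̄) ÷ (ΔI/Ī) = (-45.3/369.35) ÷ (7610/70855) = -1.142.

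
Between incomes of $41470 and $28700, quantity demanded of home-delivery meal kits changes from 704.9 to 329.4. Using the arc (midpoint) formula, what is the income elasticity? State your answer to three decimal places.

ΔQ = 329.4 − 704.9 = -375.5; midpoint Q̄ = (704.9 + 329.4)/2 = 517.15.
ΔI = 28700 − 41470 = -12770; midpoint Ī = (41470 + 28700)/2 = 35085.
η = (ΔQ/Q̄) ÷ (ΔI/Ī) = (-375.5/517.15) ÷ (-12770/35085) = 1.995.

1.995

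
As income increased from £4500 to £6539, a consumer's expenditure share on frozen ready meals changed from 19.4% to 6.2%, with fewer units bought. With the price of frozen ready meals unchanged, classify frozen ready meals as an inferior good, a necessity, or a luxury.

Quantity demanded falls as income rises, so η < 0.

inferior good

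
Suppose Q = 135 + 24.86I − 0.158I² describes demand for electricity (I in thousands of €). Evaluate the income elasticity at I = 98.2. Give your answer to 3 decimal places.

At I = 98.2: Q = 1052.6201.
dQ/dI = 24.86 − 0.316I = -6.17120.
η = (dQ/dI)·(I/Q) = -6.17120 × (98.2/1052.6201) = -0.576.

-0.576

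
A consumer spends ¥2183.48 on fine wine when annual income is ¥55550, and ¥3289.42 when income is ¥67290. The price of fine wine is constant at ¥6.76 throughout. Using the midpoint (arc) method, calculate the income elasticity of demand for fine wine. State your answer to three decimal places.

With a constant price, Q₁ = 2183.48/6.76 = 323.000 and Q₂ = 3289.42/6.76 = 486.601 (equivalently, work directly with expenditure since P cancels).
Midpoint %ΔQ = (3289.42 − 2183.48)/2736.45 = 0.40415; midpoint %ΔI = (67290 − 55550)/61420 = 0.19114.
η = 0.40415 / 0.19114 = 2.114.

2.114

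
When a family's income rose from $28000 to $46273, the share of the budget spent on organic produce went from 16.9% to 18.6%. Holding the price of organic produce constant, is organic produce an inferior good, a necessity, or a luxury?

luxury

The budget share rises as income rises, so η > 1.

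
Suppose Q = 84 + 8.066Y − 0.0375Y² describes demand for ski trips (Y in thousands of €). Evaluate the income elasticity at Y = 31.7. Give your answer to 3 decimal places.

At Y = 31.7: Q = 302.0088.
dQ/dY = 8.066 − 0.075Y = 5.68850.
η = (dQ/dY)·(Y/Q) = 5.68850 × (31.7/302.0088) = 0.597.

0.597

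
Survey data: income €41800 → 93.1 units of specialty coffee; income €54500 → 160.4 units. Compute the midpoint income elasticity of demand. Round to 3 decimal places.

2.013

ΔQ = 160.4 − 93.1 = 67.3; midpoint Q̄ = (93.1 + 160.4)/2 = 126.75.
ΔI = 54500 − 41800 = 12700; midpoint Ī = (41800 + 54500)/2 = 48150.
η = (ΔQ/Q̄) ÷ (ΔI/Ī) = (67.3/126.75) ÷ (12700/48150) = 2.013.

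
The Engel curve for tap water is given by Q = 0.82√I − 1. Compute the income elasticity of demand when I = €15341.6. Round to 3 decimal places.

At I = 15341.6: Q = 100.566.
dQ/dI = 0.82/(2√I) = 0.00331016 at this income.
η = (dQ/dI)·(I/Q) = 0.00331016 × (15341.6/100.566) = 0.505.

0.505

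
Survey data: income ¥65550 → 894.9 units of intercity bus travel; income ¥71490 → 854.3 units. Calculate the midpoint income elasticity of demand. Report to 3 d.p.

ΔQ = 854.3 − 894.9 = -40.6; midpoint Q̄ = (894.9 + 854.3)/2 = 874.6.
ΔI = 71490 − 65550 = 5940; midpoint Ī = (65550 + 71490)/2 = 68520.
η = (ΔQ/Q̄) ÷ (ΔI/Ī) = (-40.6/874.6) ÷ (5940/68520) = -0.535.

-0.535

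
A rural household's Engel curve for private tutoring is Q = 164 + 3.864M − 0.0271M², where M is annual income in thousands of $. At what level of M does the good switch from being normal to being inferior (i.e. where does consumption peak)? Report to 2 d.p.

71.29

dQ/dM = 3.864 − 0.0542M.
The good is inferior where dQ/dM < 0. Setting dQ/dM = 0 gives M = 3.864 / 0.0542 = 71.29.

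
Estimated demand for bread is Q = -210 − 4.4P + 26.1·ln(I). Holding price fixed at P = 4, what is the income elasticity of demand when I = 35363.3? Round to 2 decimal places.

0.57

At P = 4, I = 35363.3: Q = 45.757.
Holding P constant, ∂Q/∂I = 26.1/I = 0.000738053.
η_I = (∂Q/∂I)·(I/Q) = 0.000738053 × (35363.3/45.757) = 0.57.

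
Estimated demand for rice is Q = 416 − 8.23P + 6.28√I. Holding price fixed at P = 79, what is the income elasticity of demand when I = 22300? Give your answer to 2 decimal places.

At P = 79, I = 22300: Q = 703.634.
Holding P constant, ∂Q/∂I = 6.28/(2√I) = 0.021027.
η_I = (∂Q/∂I)·(I/Q) = 0.021027 × (22300/703.634) = 0.67.

0.67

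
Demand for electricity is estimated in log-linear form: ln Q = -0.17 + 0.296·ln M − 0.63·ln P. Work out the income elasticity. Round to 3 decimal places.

0.296

In a log-linear demand, the coefficient on ln M is the income elasticity.
So η = 0.296.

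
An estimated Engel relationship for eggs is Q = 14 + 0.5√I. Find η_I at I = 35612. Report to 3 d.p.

At I = 35612: Q = 108.356.
dQ/dI = 0.5/(2√I) = 0.00132477 at this income.
η = (dQ/dI)·(I/Q) = 0.00132477 × (35612/108.356) = 0.435.

0.435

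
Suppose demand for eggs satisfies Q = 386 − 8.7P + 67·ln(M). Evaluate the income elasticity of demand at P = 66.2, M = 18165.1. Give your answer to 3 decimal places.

At P = 66.2, M = 18165.1: Q = 467.146.
Holding P constant, ∂Q/∂M = 67/M = 0.00368839.
η_M = (∂Q/∂M)·(M/Q) = 0.00368839 × (18165.1/467.146) = 0.143.

0.143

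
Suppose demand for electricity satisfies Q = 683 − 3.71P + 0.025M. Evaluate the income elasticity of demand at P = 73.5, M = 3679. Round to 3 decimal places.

0.183

At P = 73.5, M = 3679: Q = 502.290.
Holding P constant, ∂Q/∂M = 0.025.
η_M = (∂Q/∂M)·(M/Q) = 0.025 × (3679/502.290) = 0.183.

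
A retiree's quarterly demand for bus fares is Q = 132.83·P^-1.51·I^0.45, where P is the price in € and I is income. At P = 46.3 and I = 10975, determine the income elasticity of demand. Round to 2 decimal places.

For a multiplicative demand Q = A·P^α·I^β, the income elasticity is β everywhere.
Here β = 0.45, so η = 0.45.

0.45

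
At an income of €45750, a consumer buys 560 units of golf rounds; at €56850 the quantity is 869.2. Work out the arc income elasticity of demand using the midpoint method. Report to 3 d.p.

ΔQ = 869.2 − 560 = 309.2; midpoint Q̄ = (560 + 869.2)/2 = 714.6.
ΔI = 56850 − 45750 = 11100; midpoint Ī = (45750 + 56850)/2 = 51300.
η = (ΔQ/Q̄) ÷ (ΔI/Ī) = (309.2/714.6) ÷ (11100/51300) = 2.000.

2.000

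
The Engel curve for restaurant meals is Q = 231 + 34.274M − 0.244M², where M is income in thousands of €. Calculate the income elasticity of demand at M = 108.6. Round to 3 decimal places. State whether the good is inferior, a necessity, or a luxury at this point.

-1.891 (inferior good)

At M = 108.6: Q = 1075.4302.
dQ/dM = 34.274 − 0.488M = -18.72280.
η = (dQ/dM)·(M/Q) = -18.72280 × (108.6/1075.4302) = -1.891.
η < 0 ⇒ inferior good.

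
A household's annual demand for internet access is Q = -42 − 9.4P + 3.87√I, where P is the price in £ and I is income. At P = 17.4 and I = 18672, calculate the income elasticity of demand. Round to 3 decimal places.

At P = 17.4, I = 18672: Q = 323.258.
Holding P constant, ∂Q/∂I = 3.87/(2√I) = 0.0141607.
η_I = (∂Q/∂I)·(I/Q) = 0.0141607 × (18672/323.258) = 0.818.

0.818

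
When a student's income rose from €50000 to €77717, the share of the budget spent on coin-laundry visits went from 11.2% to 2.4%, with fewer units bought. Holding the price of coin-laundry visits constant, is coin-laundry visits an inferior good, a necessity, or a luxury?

inferior good

Quantity demanded falls as income rises, so η < 0.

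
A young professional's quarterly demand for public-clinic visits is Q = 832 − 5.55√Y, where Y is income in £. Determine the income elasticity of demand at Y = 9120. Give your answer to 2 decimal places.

At Y = 9120: Q = 301.982.
dQ/dY = -5.55/(2√Y) = -0.029058 at this income.
η = (dQ/dY)·(Y/Q) = -0.029058 × (9120/301.982) = -0.88.

-0.88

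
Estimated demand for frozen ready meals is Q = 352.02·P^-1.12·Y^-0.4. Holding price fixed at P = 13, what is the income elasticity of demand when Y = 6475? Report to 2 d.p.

-0.40

For a multiplicative demand Q = A·P^α·Y^β, the income elasticity is β everywhere.
Here β = -0.4, so η = -0.40.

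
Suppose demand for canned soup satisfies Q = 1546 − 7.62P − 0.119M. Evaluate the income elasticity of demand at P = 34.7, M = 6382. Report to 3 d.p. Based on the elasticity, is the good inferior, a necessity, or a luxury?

-1.455 (inferior good)

At P = 34.7, M = 6382: Q = 522.128.
Holding P constant, ∂Q/∂M = −0.119.
η_M = (∂Q/∂M)·(M/Q) = -0.119 × (6382/522.128) = -1.455.
Since η < 0, this is an inferior good.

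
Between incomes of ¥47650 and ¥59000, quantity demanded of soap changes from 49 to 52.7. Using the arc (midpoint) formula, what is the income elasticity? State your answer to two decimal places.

ΔQ = 52.7 − 49 = 3.7; midpoint Q̄ = (49 + 52.7)/2 = 50.85.
ΔI = 59000 − 47650 = 11350; midpoint Ī = (47650 + 59000)/2 = 53325.
η = (ΔQ/Q̄) ÷ (ΔI/Ī) = (3.7/50.85) ÷ (11350/53325) = 0.34.

0.34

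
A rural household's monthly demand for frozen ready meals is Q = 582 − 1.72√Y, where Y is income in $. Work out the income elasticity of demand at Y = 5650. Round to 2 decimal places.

-0.14

At Y = 5650: Q = 452.714.
dQ/dY = -1.72/(2√Y) = -0.0114413 at this income.
η = (dQ/dY)·(Y/Q) = -0.0114413 × (5650/452.714) = -0.14.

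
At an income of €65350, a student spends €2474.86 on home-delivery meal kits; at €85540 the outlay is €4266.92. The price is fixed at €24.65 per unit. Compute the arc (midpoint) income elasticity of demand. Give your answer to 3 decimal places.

1.987

With a constant price, Q₁ = 2474.86/24.65 = 100.400 and Q₂ = 4266.92/24.65 = 173.100 (equivalently, work directly with expenditure since P cancels).
Midpoint %ΔQ = (4266.92 − 2474.86)/3370.89 = 0.53163; midpoint %ΔI = (85540 − 65350)/75445 = 0.26761.
η = 0.53163 / 0.26761 = 1.987.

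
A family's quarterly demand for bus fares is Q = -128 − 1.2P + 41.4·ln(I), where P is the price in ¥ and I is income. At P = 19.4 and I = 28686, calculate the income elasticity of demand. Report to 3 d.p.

At P = 19.4, I = 28686: Q = 273.656.
Holding P constant, ∂Q/∂I = 41.4/I = 0.00144321.
η_I = (∂Q/∂I)·(I/Q) = 0.00144321 × (28686/273.656) = 0.151.

0.151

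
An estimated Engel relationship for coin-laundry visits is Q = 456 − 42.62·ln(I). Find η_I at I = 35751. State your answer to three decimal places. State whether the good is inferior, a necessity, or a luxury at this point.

At I = 35751: Q = 9.158.
dQ/dI = -42.62/I = -0.00119213 at this income.
η = (dQ/dI)·(I/Q) = -0.00119213 × (35751/9.158) = -4.654.
Since η < 0, the good is an inferior good.

-4.654 (inferior good)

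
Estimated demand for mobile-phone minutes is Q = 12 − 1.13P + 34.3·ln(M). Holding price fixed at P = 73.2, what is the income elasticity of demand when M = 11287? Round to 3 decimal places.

At P = 73.2, M = 11287: Q = 249.351.
Holding P constant, ∂Q/∂M = 34.3/M = 0.00303889.
η_M = (∂Q/∂M)·(M/Q) = 0.00303889 × (11287/249.351) = 0.138.

0.138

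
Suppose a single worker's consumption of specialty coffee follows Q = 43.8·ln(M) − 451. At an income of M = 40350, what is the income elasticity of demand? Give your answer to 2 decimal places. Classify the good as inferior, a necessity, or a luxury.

At M = 40350: Q = 13.514.
dQ/dM = 43.8/M = 0.0010855 at this income.
η = (dQ/dM)·(M/Q) = 0.0010855 × (40350/13.514) = 3.24.
Since η > 1, the good is a luxury.

3.24 (luxury)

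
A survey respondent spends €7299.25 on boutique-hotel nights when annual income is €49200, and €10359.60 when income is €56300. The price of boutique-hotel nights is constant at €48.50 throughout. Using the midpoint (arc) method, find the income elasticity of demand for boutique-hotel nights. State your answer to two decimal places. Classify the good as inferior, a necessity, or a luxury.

2.58 (luxury)

With a constant price, Q₁ = 7299.25/48.50 = 150.500 and Q₂ = 10359.60/48.50 = 213.600 (equivalently, work directly with expenditure since P cancels).
Midpoint %ΔQ = (10359.60 − 7299.25)/8829.42 = 0.34661; midpoint %ΔI = (56300 − 49200)/52750 = 0.13460.
η = 0.34661 / 0.13460 = 2.58.
η > 1 ⇒ luxury.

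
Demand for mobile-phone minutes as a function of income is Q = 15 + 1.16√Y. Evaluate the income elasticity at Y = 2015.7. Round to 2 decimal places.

0.39

At Y = 2015.7: Q = 67.080.
dQ/dY = 1.16/(2√Y) = 0.0129186 at this income.
η = (dQ/dY)·(Y/Q) = 0.0129186 × (2015.7/67.080) = 0.39.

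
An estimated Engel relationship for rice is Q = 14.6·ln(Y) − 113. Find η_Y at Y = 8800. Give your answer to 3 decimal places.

At Y = 8800: Q = 19.605.
dQ/dY = 14.6/Y = 0.00165909 at this income.
η = (dQ/dY)·(Y/Q) = 0.00165909 × (8800/19.605) = 0.745.

0.745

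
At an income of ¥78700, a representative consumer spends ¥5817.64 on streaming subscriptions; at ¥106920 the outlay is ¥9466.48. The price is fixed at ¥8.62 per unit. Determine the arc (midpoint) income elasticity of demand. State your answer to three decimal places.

1.570

With a constant price, Q₁ = 5817.64/8.62 = 674.900 and Q₂ = 9466.48/8.62 = 1098.200 (equivalently, work directly with expenditure since P cancels).
Midpoint %ΔQ = (9466.48 − 5817.64)/7642.06 = 0.47747; midpoint %ΔI = (106920 − 78700)/92810 = 0.30406.
η = 0.47747 / 0.30406 = 1.570.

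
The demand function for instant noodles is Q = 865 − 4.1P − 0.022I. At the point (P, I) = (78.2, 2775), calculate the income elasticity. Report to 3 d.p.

At P = 78.2, I = 2775: Q = 483.330.
Holding P constant, ∂Q/∂I = −0.022.
η_I = (∂Q/∂I)·(I/Q) = -0.022 × (2775/483.330) = -0.126.

-0.126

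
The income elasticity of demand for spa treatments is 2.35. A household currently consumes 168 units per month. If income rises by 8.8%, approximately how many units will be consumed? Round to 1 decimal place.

%ΔQ ≈ η × %ΔI = 2.35 × 8.8% = 20.68%.
New Q ≈ 168 × (1 + 0.2068) = 202.7.

202.7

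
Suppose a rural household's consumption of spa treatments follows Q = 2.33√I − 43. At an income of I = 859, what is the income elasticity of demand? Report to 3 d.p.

1.350

At I = 859: Q = 25.289.
dQ/dI = 2.33/(2√I) = 0.0397493 at this income.
η = (dQ/dI)·(I/Q) = 0.0397493 × (859/25.289) = 1.350.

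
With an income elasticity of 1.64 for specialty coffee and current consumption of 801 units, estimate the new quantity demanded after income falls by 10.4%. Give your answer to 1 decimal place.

%ΔQ ≈ η × %ΔI = 1.64 × (-10.4%) = -17.056%.
New Q ≈ 801 × (1 − 0.17056) = 664.4.

664.4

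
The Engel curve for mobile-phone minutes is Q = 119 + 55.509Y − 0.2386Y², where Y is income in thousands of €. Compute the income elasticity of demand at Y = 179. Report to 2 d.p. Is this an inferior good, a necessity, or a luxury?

-2.22 (inferior good)

At Y = 179: Q = 2410.1284.
dQ/dY = 55.509 − 0.4772Y = -29.90980.
η = (dQ/dY)·(Y/Q) = -29.90980 × (179/2410.1284) = -2.22.
η < 0 ⇒ inferior good.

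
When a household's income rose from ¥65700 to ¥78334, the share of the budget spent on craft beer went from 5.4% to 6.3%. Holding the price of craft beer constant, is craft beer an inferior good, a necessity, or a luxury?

luxury

The budget share rises as income rises, so η > 1.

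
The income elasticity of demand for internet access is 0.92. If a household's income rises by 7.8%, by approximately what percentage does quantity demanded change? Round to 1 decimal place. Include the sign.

%ΔQ ≈ η × %ΔI = 0.92 × 7.8% = 7.2%.

7.2%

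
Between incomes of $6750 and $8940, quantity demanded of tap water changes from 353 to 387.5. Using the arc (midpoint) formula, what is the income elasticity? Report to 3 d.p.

0.334

ΔQ = 387.5 − 353 = 34.5; midpoint Q̄ = (353 + 387.5)/2 = 370.25.
ΔI = 8940 − 6750 = 2190; midpoint Ī = (6750 + 8940)/2 = 7845.
η = (ΔQ/Q̄) ÷ (ΔI/Ī) = (34.5/370.25) ÷ (2190/7845) = 0.334.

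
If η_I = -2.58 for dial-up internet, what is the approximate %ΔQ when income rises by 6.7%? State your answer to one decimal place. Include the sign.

-17.3%

%ΔQ ≈ η × %ΔI = -2.58 × 6.7% = -17.3%.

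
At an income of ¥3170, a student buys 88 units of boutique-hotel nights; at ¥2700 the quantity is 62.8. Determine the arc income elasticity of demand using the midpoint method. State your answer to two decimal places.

2.09

ΔQ = 62.8 − 88 = -25.2; midpoint Q̄ = (88 + 62.8)/2 = 75.4.
ΔI = 2700 − 3170 = -470; midpoint Ī = (3170 + 2700)/2 = 2935.
η = (ΔQ/Q̄) ÷ (ΔI/Ī) = (-25.2/75.4) ÷ (-470/2935) = 2.09.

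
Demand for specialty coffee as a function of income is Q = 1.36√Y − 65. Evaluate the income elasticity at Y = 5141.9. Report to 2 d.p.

1.50

At Y = 5141.9: Q = 32.522.
dQ/dY = 1.36/(2√Y) = 0.00948303 at this income.
η = (dQ/dY)·(Y/Q) = 0.00948303 × (5141.9/32.522) = 1.50.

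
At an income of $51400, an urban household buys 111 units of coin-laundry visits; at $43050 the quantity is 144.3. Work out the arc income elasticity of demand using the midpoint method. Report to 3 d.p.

ΔQ = 144.3 − 111 = 33.3; midpoint Q̄ = (111 + 144.3)/2 = 127.65.
ΔI = 43050 − 51400 = -8350; midpoint Ī = (51400 + 43050)/2 = 47225.
η = (ΔQ/Q̄) ÷ (ΔI/Ī) = (33.3/127.65) ÷ (-8350/47225) = -1.475.

-1.475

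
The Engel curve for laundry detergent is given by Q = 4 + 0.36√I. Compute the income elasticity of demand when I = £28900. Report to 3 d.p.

At I = 28900: Q = 65.200.
dQ/dI = 0.36/(2√I) = 0.00105882 at this income.
η = (dQ/dI)·(I/Q) = 0.00105882 × (28900/65.200) = 0.469.

0.469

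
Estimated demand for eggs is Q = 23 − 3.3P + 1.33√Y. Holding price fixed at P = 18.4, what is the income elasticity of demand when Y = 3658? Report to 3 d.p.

At P = 18.4, Y = 3658: Q = 42.720.
Holding P constant, ∂Q/∂Y = 1.33/(2√Y) = 0.0109951.
η_Y = (∂Q/∂Y)·(Y/Q) = 0.0109951 × (3658/42.720) = 0.941.

0.941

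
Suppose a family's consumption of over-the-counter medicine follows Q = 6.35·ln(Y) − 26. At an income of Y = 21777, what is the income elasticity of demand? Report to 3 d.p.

At Y = 21777: Q = 37.428.
dQ/dY = 6.35/Y = 0.000291592 at this income.
η = (dQ/dY)·(Y/Q) = 0.000291592 × (21777/37.428) = 0.170.

0.170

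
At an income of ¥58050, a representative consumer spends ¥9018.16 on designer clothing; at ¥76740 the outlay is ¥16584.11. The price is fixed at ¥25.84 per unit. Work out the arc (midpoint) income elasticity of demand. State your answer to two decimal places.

With a constant price, Q₁ = 9018.16/25.84 = 349.000 and Q₂ = 16584.11/25.84 = 641.800 (equivalently, work directly with expenditure since P cancels).
Midpoint %ΔQ = (16584.11 − 9018.16)/12801.14 = 0.59104; midpoint %ΔI = (76740 − 58050)/67395 = 0.27732.
η = 0.59104 / 0.27732 = 2.13.

2.13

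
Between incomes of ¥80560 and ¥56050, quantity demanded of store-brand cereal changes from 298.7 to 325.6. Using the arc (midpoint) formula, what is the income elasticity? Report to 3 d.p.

ΔQ = 325.6 − 298.7 = 26.9; midpoint Q̄ = (298.7 + 325.6)/2 = 312.15.
ΔI = 56050 − 80560 = -24510; midpoint Ī = (80560 + 56050)/2 = 68305.
η = (ΔQ/Q̄) ÷ (ΔI/Ī) = (26.9/312.15) ÷ (-24510/68305) = -0.240.

-0.240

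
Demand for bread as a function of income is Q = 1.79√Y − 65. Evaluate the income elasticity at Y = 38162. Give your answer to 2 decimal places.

At Y = 38162: Q = 284.678.
dQ/dY = 1.79/(2√Y) = 0.0045815 at this income.
η = (dQ/dY)·(Y/Q) = 0.0045815 × (38162/284.678) = 0.61.

0.61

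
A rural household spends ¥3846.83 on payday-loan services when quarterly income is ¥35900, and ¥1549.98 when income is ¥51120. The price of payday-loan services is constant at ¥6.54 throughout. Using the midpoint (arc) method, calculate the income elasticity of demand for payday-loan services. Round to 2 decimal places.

With a constant price, Q₁ = 3846.83/6.54 = 588.200 and Q₂ = 1549.98/6.54 = 237.000 (equivalently, work directly with expenditure since P cancels).
Midpoint %ΔQ = (1549.98 − 3846.83)/2698.41 = -0.85119; midpoint %ΔI = (51120 − 35900)/43510 = 0.34980.
η = -0.85119 / 0.34980 = -2.43.

-2.43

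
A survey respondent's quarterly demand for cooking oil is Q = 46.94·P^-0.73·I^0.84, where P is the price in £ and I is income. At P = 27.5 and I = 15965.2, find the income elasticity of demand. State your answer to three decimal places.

0.840

For a multiplicative demand Q = A·P^α·I^β, the income elasticity is β everywhere.
Here β = 0.84, so η = 0.840.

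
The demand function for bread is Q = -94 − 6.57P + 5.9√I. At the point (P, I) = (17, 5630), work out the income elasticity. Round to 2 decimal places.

At P = 17, I = 5630: Q = 237.007.
Holding P constant, ∂Q/∂I = 5.9/(2√I) = 0.0393159.
η_I = (∂Q/∂I)·(I/Q) = 0.0393159 × (5630/237.007) = 0.93.

0.93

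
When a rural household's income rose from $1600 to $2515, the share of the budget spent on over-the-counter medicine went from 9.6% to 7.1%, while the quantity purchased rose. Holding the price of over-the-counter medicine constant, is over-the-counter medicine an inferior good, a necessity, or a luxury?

Quantity rises but the budget share falls as income rises, so 0 < η < 1.

necessity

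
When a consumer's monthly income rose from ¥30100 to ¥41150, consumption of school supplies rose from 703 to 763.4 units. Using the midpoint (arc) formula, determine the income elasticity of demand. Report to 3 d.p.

ΔQ = 763.4 − 703 = 60.4; midpoint Q̄ = (703 + 763.4)/2 = 733.2.
ΔI = 41150 − 30100 = 11050; midpoint Ī = (30100 + 41150)/2 = 35625.
η = (ΔQ/Q̄) ÷ (ΔI/Ī) = (60.4/733.2) ÷ (11050/35625) = 0.266.

0.266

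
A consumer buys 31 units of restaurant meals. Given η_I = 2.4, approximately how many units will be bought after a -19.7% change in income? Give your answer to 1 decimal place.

%ΔQ ≈ η × %ΔI = 2.4 × (-19.7%) = -47.28%.
New Q ≈ 31 × (1 − 0.4728) = 16.3.

16.3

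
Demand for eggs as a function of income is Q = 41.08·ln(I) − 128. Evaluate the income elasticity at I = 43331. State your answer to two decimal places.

0.13

At I = 43331: Q = 310.596.
dQ/dI = 41.08/I = 0.000948051 at this income.
η = (dQ/dI)·(I/Q) = 0.000948051 × (43331/310.596) = 0.13.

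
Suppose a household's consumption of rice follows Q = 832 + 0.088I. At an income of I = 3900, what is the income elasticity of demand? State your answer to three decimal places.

At I = 3900: Q = 1175.200.
dQ/dI = 0.088.
η = (dQ/dI)·(I/Q) = 0.088 × (3900/1175.200) = 0.292.

0.292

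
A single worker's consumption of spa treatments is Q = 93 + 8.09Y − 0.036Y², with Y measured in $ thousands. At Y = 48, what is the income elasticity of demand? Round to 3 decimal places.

0.558

At Y = 48: Q = 398.3760.
dQ/dY = 8.09 − 0.072Y = 4.63400.
η = (dQ/dY)·(Y/Q) = 4.63400 × (48/398.3760) = 0.558.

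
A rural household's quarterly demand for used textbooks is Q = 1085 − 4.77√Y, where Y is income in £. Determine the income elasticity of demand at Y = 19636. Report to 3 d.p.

At Y = 19636: Q = 416.587.
dQ/dY = -4.77/(2√Y) = -0.0170201 at this income.
η = (dQ/dY)·(Y/Q) = -0.0170201 × (19636/416.587) = -0.802.

-0.802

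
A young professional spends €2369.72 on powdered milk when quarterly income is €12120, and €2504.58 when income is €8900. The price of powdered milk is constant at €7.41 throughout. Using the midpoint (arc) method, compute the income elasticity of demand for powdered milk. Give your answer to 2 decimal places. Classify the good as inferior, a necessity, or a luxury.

With a constant price, Q₁ = 2369.72/7.41 = 319.800 and Q₂ = 2504.58/7.41 = 338.000 (equivalently, work directly with expenditure since P cancels).
Midpoint %ΔQ = (2504.58 − 2369.72)/2437.15 = 0.05534; midpoint %ΔI = (8900 − 12120)/10510 = -0.30637.
η = 0.05534 / -0.30637 = -0.18.
η < 0 ⇒ inferior good.

-0.18 (inferior good)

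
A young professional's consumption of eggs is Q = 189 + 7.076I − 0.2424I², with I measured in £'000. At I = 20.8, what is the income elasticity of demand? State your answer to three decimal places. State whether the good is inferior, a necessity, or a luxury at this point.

At I = 20.8: Q = 231.3089.
dQ/dI = 7.076 − 0.4848I = -3.00784.
η = (dQ/dI)·(I/Q) = -3.00784 × (20.8/231.3089) = -0.270.
η < 0 ⇒ inferior good.

-0.270 (inferior good)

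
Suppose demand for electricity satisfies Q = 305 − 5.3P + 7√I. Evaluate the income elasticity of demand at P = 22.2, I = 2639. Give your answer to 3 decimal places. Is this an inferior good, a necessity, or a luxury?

At P = 22.2, I = 2639: Q = 546.938.
Holding P constant, ∂Q/∂I = 7/(2√I) = 0.0681316.
η_I = (∂Q/∂I)·(I/Q) = 0.0681316 × (2639/546.938) = 0.329.
Since 0 < η < 1, this is a necessity.

0.329 (necessity)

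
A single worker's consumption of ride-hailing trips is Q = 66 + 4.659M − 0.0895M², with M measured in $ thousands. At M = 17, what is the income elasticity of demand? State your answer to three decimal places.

0.230

At M = 17: Q = 119.3375.
dQ/dM = 4.659 − 0.179M = 1.61600.
η = (dQ/dM)·(M/Q) = 1.61600 × (17/119.3375) = 0.230.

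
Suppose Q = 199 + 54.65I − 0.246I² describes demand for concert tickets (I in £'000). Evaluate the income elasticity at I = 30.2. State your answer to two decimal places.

0.74

At I = 30.2: Q = 1625.0682.
dQ/dI = 54.65 − 0.492I = 39.79160.
η = (dQ/dI)·(I/Q) = 39.79160 × (30.2/1625.0682) = 0.74.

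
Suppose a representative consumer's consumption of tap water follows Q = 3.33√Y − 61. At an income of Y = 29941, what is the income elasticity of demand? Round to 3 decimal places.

0.559

At Y = 29941: Q = 515.205.
dQ/dY = 3.33/(2√Y) = 0.00962235 at this income.
η = (dQ/dY)·(Y/Q) = 0.00962235 × (29941/515.205) = 0.559.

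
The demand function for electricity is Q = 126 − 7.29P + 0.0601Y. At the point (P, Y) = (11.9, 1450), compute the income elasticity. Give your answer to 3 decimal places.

0.689

At P = 11.9, Y = 1450: Q = 126.394.
Holding P constant, ∂Q/∂Y = 0.0601.
η_Y = (∂Q/∂Y)·(Y/Q) = 0.0601 × (1450/126.394) = 0.689.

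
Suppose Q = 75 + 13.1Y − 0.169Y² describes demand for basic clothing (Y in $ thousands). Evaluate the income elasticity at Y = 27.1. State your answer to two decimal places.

At Y = 27.1: Q = 305.8947.
dQ/dY = 13.1 − 0.338Y = 3.94020.
η = (dQ/dY)·(Y/Q) = 3.94020 × (27.1/305.8947) = 0.35.

0.35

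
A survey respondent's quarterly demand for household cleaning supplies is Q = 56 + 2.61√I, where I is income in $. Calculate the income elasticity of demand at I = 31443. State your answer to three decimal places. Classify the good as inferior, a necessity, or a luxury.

At I = 31443: Q = 518.810.
dQ/dI = 2.61/(2√I) = 0.0073595 at this income.
η = (dQ/dI)·(I/Q) = 0.0073595 × (31443/518.810) = 0.446.
Since 0 < η < 1, the good is a necessity.

0.446 (necessity)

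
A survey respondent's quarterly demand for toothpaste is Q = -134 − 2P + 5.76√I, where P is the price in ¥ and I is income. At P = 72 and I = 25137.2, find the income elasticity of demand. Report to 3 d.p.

0.719

At P = 72, I = 25137.2: Q = 635.232.
Holding P constant, ∂Q/∂I = 5.76/(2√I) = 0.0181649.
η_I = (∂Q/∂I)·(I/Q) = 0.0181649 × (25137.2/635.232) = 0.719.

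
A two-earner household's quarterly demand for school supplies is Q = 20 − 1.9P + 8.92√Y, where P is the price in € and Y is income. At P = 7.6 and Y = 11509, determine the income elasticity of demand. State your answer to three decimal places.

At P = 7.6, Y = 11509: Q = 962.498.
Holding P constant, ∂Q/∂Y = 8.92/(2√Y) = 0.0415734.
η_Y = (∂Q/∂Y)·(Y/Q) = 0.0415734 × (11509/962.498) = 0.497.

0.497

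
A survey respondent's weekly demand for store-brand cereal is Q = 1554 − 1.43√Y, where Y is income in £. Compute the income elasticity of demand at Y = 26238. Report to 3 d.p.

At Y = 26238: Q = 1322.366.
dQ/dY = -1.43/(2√Y) = -0.00441408 at this income.
η = (dQ/dY)·(Y/Q) = -0.00441408 × (26238/1322.366) = -0.088.

-0.088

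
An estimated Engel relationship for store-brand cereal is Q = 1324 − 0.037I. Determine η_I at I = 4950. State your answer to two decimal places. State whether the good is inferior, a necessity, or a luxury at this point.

At I = 4950: Q = 1140.850.
dQ/dI = −0.037.
η = (dQ/dI)·(I/Q) = -0.037 × (4950/1140.850) = -0.16.
Since η < 0, the good is an inferior good.

-0.16 (inferior good)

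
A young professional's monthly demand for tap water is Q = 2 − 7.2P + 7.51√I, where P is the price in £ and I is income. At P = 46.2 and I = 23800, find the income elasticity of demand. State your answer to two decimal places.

At P = 46.2, I = 23800: Q = 827.946.
Holding P constant, ∂Q/∂I = 7.51/(2√I) = 0.02434.
η_I = (∂Q/∂I)·(I/Q) = 0.02434 × (23800/827.946) = 0.70.

0.70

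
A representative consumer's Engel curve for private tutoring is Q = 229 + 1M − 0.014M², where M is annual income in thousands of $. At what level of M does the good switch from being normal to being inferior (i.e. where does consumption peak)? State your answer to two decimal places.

35.71

dQ/dM = 1 − 0.028M.
The good is inferior where dQ/dM < 0. Setting dQ/dM = 0 gives M = 1 / 0.028 = 35.71.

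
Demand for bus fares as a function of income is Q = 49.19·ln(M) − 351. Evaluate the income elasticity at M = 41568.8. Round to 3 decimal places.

At M = 41568.8: Q = 172.141.
dQ/dM = 49.19/M = 0.00118334 at this income.
η = (dQ/dM)·(M/Q) = 0.00118334 × (41568.8/172.141) = 0.286.

0.286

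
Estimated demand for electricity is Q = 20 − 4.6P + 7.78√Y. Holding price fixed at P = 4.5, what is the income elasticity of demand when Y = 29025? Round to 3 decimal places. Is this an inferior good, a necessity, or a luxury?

At P = 4.5, Y = 29025: Q = 1324.757.
Holding P constant, ∂Q/∂Y = 7.78/(2√Y) = 0.022833.
η_Y = (∂Q/∂Y)·(Y/Q) = 0.022833 × (29025/1324.757) = 0.500.
Since 0 < η < 1, this is a necessity.

0.500 (necessity)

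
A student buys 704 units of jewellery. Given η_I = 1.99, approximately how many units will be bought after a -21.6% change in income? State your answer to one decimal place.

%ΔQ ≈ η × %ΔI = 1.99 × (-21.6%) = -42.984%.
New Q ≈ 704 × (1 − 0.42984) = 401.4.

401.4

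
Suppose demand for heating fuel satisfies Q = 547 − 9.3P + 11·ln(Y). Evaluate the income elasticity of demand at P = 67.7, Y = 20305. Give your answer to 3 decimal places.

At P = 67.7, Y = 20305: Q = 26.495.
Holding P constant, ∂Q/∂Y = 11/Y = 0.000541738.
η_Y = (∂Q/∂Y)·(Y/Q) = 0.000541738 × (20305/26.495) = 0.415.

0.415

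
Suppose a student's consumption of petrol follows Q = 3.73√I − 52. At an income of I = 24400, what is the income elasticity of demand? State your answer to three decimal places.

0.549

At I = 24400: Q = 530.645.
dQ/dI = 3.73/(2√I) = 0.0119394 at this income.
η = (dQ/dI)·(I/Q) = 0.0119394 × (24400/530.645) = 0.549.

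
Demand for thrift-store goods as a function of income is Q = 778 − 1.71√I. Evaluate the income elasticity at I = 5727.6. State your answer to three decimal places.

At I = 5727.6: Q = 648.586.
dQ/dI = -1.71/(2√I) = -0.0112974 at this income.
η = (dQ/dI)·(I/Q) = -0.0112974 × (5727.6/648.586) = -0.100.

-0.100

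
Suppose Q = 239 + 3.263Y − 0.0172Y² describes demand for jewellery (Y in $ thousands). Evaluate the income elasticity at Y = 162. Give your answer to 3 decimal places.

-1.183

At Y = 162: Q = 316.2092.
dQ/dY = 3.263 − 0.0344Y = -2.30980.
η = (dQ/dY)·(Y/Q) = -2.30980 × (162/316.2092) = -1.183.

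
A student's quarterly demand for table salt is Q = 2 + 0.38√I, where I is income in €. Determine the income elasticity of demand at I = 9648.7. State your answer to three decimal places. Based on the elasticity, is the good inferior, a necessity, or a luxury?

At I = 9648.7: Q = 39.327.
dQ/dI = 0.38/(2√I) = 0.00193428 at this income.
η = (dQ/dI)·(I/Q) = 0.00193428 × (9648.7/39.327) = 0.475.
Since 0 < η < 1, the good is a necessity.

0.475 (necessity)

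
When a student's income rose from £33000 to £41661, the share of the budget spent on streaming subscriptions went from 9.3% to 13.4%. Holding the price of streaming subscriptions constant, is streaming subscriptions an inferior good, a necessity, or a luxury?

The budget share rises as income rises, so η > 1.

luxury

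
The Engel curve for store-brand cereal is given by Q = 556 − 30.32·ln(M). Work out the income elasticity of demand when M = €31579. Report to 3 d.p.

-0.125

At M = 31579: Q = 241.877.
dQ/dM = -30.32/M = -0.000960132 at this income.
η = (dQ/dM)·(M/Q) = -0.000960132 × (31579/241.877) = -0.125.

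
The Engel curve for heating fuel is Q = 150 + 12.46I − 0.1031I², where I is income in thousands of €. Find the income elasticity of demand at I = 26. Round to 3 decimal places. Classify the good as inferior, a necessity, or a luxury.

At I = 26: Q = 404.2644.
dQ/dI = 12.46 − 0.2062I = 7.09880.
η = (dQ/dI)·(I/Q) = 7.09880 × (26/404.2644) = 0.457.
0 < η < 1 ⇒ necessity.

0.457 (necessity)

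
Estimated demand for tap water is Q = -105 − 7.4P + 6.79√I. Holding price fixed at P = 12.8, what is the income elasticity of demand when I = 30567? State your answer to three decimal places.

At P = 12.8, I = 30567: Q = 987.404.
Holding P constant, ∂Q/∂I = 6.79/(2√I) = 0.0194184.
η_I = (∂Q/∂I)·(I/Q) = 0.0194184 × (30567/987.404) = 0.601.

0.601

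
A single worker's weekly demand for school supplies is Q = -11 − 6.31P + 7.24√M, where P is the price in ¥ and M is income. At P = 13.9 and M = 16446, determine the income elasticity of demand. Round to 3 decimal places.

At P = 13.9, M = 16446: Q = 829.763.
Holding P constant, ∂Q/∂M = 7.24/(2√M) = 0.0282279.
η_M = (∂Q/∂M)·(M/Q) = 0.0282279 × (16446/829.763) = 0.559.

0.559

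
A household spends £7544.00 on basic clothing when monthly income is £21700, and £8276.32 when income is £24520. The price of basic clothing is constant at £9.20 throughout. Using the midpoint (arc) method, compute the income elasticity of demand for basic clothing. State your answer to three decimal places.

With a constant price, Q₁ = 7544.00/9.20 = 820.000 and Q₂ = 8276.32/9.20 = 899.600 (equivalently, work directly with expenditure since P cancels).
Midpoint %ΔQ = (8276.32 − 7544.00)/7910.16 = 0.09258; midpoint %ΔI = (24520 − 21700)/23110 = 0.12203.
η = 0.09258 / 0.12203 = 0.759.

0.759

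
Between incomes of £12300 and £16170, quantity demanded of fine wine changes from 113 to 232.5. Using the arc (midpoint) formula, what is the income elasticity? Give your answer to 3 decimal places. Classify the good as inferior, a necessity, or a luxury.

2.544 (luxury)

ΔQ = 232.5 − 113 = 119.5; midpoint Q̄ = (113 + 232.5)/2 = 172.75.
ΔI = 16170 − 12300 = 3870; midpoint Ī = (12300 + 16170)/2 = 14235.
η = (ΔQ/Q̄) ÷ (ΔI/Ī) = (119.5/172.75) ÷ (3870/14235) = 2.544.
η > 1 ⇒ luxury.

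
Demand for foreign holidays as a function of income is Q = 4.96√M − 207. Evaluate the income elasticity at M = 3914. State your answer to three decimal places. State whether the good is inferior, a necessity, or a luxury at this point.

At M = 3914: Q = 103.307.
dQ/dM = 4.96/(2√M) = 0.0396407 at this income.
η = (dQ/dM)·(M/Q) = 0.0396407 × (3914/103.307) = 1.502.
Since η > 1, the good is a luxury.

1.502 (luxury)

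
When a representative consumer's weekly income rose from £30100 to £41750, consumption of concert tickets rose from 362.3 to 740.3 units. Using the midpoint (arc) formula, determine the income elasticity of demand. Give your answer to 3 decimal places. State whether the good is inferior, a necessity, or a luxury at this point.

2.114 (luxury)

ΔQ = 740.3 − 362.3 = 378; midpoint Q̄ = (362.3 + 740.3)/2 = 551.3.
ΔI = 41750 − 30100 = 11650; midpoint Ī = (30100 + 41750)/2 = 35925.
η = (ΔQ/Q̄) ÷ (ΔI/Ī) = (378/551.3) ÷ (11650/35925) = 2.114.
η > 1 ⇒ luxury.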